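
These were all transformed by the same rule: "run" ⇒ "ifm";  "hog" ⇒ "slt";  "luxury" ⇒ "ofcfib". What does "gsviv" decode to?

there

Each pair mirrors across the alphabet (r↔i, u↔f, n↔m): positions sum to 25. Letters are reflected about the middle of the alphabet (position → 25−position): Atbash.
Decoding gsviv: g↔t, s↔h, v↔e, i↔r, v↔e.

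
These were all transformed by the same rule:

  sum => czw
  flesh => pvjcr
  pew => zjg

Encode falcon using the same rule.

The shift depends on letter class: consonant s→c is +10, but vowel u→z is +5. The rule splits by letter class: vowels +5, consonants +10.
Applying it to falcon: f(cons)+10=p, a(vowel)+5=f, l(cons)+10=v, c(cons)+10=m, o(vowel)+5=t, n(cons)+10=x.

pfvmtx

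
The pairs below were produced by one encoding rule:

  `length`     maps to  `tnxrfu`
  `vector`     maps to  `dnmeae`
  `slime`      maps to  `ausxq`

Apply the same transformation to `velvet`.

dnvgqg

The shift increases by 1 at each position, starting from +8: 8, 9, 10, ….
For velvet: v+8=d, e+9=n, l+10=v, v+11=g, e+12=q, t+13=g.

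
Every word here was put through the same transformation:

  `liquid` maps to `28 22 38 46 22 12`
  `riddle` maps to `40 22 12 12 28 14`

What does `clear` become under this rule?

10 28 14 6 40

l(#12)→28 and i(#9)→22: differences scale by 2, so n = 2·pos + 4. The formula is n = 2×(alphabet index, a=1) + 4.
On clear: c=3→10, l=12→28, e=5→14, a=1→6, r=18→40.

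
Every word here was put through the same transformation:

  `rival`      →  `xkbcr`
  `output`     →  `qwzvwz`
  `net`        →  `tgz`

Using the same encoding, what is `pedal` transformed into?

vgjcr

Two shifts are in play — +2 for a/e/i/o/u, +6 for every other letter.
For pedal: p(cons)+6=v, e(vowel)+2=g, d(cons)+6=j, a(vowel)+2=c, l(cons)+6=r.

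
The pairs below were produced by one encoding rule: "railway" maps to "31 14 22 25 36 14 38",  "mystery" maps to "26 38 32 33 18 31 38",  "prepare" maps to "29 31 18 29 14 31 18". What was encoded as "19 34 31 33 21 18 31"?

Each letter is replaced by its alphabet position (a=1..z=26) + 13.
Reversing it on 19 34 31 33 21 18 31: 19→(19−13)÷1=6=f, 34→(34−13)÷1=21=u, 31→(31−13)÷1=18=r, 33→(33−13)÷1=20=t, 21→(21−13)÷1=8=h, 18→(18−13)÷1=5=e, 31→(31−13)÷1=18=r.

further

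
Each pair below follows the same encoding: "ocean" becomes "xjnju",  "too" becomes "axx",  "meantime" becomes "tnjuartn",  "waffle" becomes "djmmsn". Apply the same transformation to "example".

nejtwsn

The shift depends on letter class: consonant c→j is +7, but vowel o→x is +9. Two shifts are in play — +9 for a/e/i/o/u, +7 for every other letter.
Applying it to example: e(vowel)+9=n, x(cons)+7=e, a(vowel)+9=j, m(cons)+7=t, p(cons)+7=w, l(cons)+7=s, e(vowel)+9=n.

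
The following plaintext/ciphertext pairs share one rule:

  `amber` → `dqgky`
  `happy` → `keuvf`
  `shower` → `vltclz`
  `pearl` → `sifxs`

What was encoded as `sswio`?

porch

In amber: a→d is +3, m→q is +4, b→g is +5, e→k is +6 — the shift increases by 1 each position. The shift increases by 1 at each position, starting from +3: 3, 4, 5, ….
Undoing it on sswio: s−3=p, s−4=o, w−5=r, i−6=c, o−7=h.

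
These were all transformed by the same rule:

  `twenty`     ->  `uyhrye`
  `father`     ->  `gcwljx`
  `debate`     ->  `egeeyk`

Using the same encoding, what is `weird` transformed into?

The shift increases by 1 at each position, starting from +1: 1, 2, 3, ….
Applying it to weird: w+1=x, e+2=g, i+3=l, r+4=v, d+5=i.

xglvi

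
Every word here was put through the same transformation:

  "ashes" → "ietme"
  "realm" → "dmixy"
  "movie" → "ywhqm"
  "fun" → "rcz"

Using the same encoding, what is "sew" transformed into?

The shift depends on letter class: consonant s→e is +12, but vowel a→i is +8. Two shifts are in play — +8 for a/e/i/o/u, +12 for every other letter.
On sew: s(cons)+12=e, e(vowel)+8=m, w(cons)+12=i.

emi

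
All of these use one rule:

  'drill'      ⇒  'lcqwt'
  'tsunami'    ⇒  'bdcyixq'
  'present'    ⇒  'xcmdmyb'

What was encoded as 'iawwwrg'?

apology

Shifts by position in drill: pos 0: d→l (+8), pos 1: r→c (+11), pos 2: i→q (+8), pos 3: l→w (+11) — repeating every 2. The shifts repeat in a cycle of length 2: positions 0,1,… shift by +8, +11, then the pattern repeats.
Reversing it on iawwwrg: i−8=a, a−11=p, w−8=o, w−11=l, w−8=o, r−11=g, g−8=y.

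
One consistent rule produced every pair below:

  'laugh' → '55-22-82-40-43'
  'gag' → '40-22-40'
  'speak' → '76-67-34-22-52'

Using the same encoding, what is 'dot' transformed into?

31-64-79

l(#12)→55 and a(#1)→22: differences scale by 3, so n = 3·pos + 19. The formula is n = 3×(alphabet index, a=1) + 19.
Applying it to dot: d=4→31, o=15→64, t=20→79.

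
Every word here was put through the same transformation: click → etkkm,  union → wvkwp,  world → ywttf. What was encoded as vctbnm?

Shifts by position in click: pos 0: c→e (+2), pos 1: l→t (+8), pos 2: i→k (+2), pos 3: c→k (+8) — repeating every 2. A repeating key of period 2 is used — shifts +2, +8 over and over.
Reversing it on vctbnm: v−2=t, c−8=u, t−2=r, b−8=t, n−2=l, m−8=e.

turtle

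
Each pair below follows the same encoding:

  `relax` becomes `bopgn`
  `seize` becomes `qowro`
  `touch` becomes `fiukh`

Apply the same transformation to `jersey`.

r(17)→b(1) and e(4)→o(14) fit y≡15x+6 (mod 26); the inverse of 15 mod 26 is 7. Each letter's alphabet position (a=0..z=25) is mapped through 15·x+6 mod 26 — an affine cipher.
For jersey: j(9)→15·9+6≡11=l; e(4)→15·4+6≡14=o; r(17)→15·17+6≡1=b; s(18)→15·18+6≡16=q; e(4)→15·4+6≡14=o; y(24)→15·24+6≡2=c (all mod 26).

lobqoc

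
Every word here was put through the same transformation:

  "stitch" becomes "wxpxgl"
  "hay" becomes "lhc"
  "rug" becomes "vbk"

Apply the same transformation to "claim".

gphpq

Two shifts are in play — +7 for a/e/i/o/u, +4 for every other letter.
Applying it to claim: c(cons)+4=g, l(cons)+4=p, a(vowel)+7=h, i(vowel)+7=p, m(cons)+4=q.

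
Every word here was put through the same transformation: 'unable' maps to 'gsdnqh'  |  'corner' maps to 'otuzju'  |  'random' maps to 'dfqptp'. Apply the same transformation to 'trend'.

fwhzi

Shifts by position in unable: pos 0: u→g (+12), pos 1: n→s (+5), pos 2: a→d (+3), pos 3: b→n (+12), pos 4: l→q (+5), pos 5: e→h (+3) — repeating every 3. A repeating key of period 3 is used — shifts +12, +5, +3 over and over.
For trend: t+12=f, r+5=w, e+3=h, n+12=z, d+5=i.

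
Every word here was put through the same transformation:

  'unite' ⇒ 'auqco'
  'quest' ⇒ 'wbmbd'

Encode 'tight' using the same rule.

zpoqd

In unite: u→a is +6, n→u is +7, i→q is +8, t→c is +9 — the shift increases by 1 each position. The shift increases by 1 at each position, starting from +6: 6, 7, 8, ….
For tight: t+6=z, i+7=p, g+8=o, h+9=q, t+10=d.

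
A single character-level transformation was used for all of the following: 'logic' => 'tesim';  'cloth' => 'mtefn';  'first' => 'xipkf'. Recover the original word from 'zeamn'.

pouch

This is an affine cipher: with a=0,…,z=25, each position x becomes (21x+22) mod 26.
Undoing it on zeamn: z(25)→5·(25−22)≡15=p; e(4)→5·(4−22)≡14=o; a(0)→5·(0−22)≡20=u; m(12)→5·(12−22)≡2=c; n(13)→5·(13−22)≡7=h (all mod 26).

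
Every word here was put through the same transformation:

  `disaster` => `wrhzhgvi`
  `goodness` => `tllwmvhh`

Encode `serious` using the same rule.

hvirlfh

Each pair mirrors across the alphabet (d↔w, i↔r, s↔h): positions sum to 25. Letters are reflected about the middle of the alphabet (position → 25−position): Atbash.
On serious: s↔h, e↔v, r↔i, i↔r, o↔l, u↔f, s↔h.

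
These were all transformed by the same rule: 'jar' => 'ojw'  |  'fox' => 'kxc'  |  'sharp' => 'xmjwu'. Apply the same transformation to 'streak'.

xywnjp

The shift depends on letter class: consonant j→o is +5, but vowel a→j is +9. Vowels shift forward by 9 and consonants shift forward by 5.
On streak: s(cons)+5=x, t(cons)+5=y, r(cons)+5=w, e(vowel)+9=n, a(vowel)+9=j, k(cons)+5=p.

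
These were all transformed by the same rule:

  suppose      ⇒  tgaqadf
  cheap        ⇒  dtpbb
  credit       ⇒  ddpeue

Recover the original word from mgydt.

lunch

Shifts by position in suppose: pos 0: s→t (+1), pos 1: u→g (+12), pos 2: p→a (+11), pos 3: p→q (+1), pos 4: o→a (+12), pos 5: s→d (+11) — repeating every 3. It's a Vigenère-style cipher with numeric key [1,12,11]: position i shifts by key[i mod 3].
Decoding mgydt: m−1=l, g−12=u, y−11=n, d−1=c, t−12=h.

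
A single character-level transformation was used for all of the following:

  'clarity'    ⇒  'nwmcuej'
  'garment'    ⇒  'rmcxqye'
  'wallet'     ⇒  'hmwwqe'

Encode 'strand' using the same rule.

The shift depends on letter class: consonant c→n is +11, but vowel a→m is +12. Two shifts are in play — +12 for a/e/i/o/u, +11 for every other letter.
On strand: s(cons)+11=d, t(cons)+11=e, r(cons)+11=c, a(vowel)+12=m, n(cons)+11=y, d(cons)+11=o.

decmyo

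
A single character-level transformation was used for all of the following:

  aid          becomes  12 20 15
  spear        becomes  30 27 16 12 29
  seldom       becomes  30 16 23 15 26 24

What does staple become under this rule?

30 31 12 27 23 16

The number is (letter's place in the alphabet, a=1) + 11.
On staple: s=19→30, t=20→31, a=1→12, p=16→27, l=12→23, e=5→16.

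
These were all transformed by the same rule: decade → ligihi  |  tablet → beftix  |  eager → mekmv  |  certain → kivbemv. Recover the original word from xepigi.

palace

Shifts by position in decade: pos 0: d→l (+8), pos 1: e→i (+4), pos 2: c→g (+4), pos 3: a→i (+8), pos 4: d→h (+4), pos 5: e→i (+4) — repeating every 3. It's a Vigenère-style cipher with numeric key [8,4,4]: position i shifts by key[i mod 3].
Decoding xepigi: x−8=p, e−4=a, p−4=l, i−8=a, g−4=c, i−4=e.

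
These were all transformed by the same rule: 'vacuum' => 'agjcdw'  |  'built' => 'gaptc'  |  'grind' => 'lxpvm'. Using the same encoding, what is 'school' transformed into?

xiowxv

In vacuum: v→a is +5, a→g is +6, c→j is +7, u→c is +8 — the shift increases by 1 each position. Letter i (0-indexed) is shifted by i+5, so successive shifts are 5, 6, 7, ….
For school: s+5=x, c+6=i, h+7=o, o+8=w, o+9=x, l+10=v.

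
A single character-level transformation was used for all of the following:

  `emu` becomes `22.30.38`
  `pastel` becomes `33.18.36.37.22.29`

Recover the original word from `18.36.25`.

ash

e is letter #5 and maps to 22: an offset of 17. Each letter is replaced by its alphabet position (a=1..z=26) + 17.
Decoding 18.36.25: 18→(18−17)÷1=1=a, 36→(36−17)÷1=19=s, 25→(25−17)÷1=8=h.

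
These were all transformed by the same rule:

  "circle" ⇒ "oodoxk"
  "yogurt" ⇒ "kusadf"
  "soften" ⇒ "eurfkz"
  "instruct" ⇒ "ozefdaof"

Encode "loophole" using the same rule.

xuubtuxk

The shift depends on letter class: consonant c→o is +12, but vowel i→o is +6. The rule splits by letter class: vowels +6, consonants +12.
For loophole: l(cons)+12=x, o(vowel)+6=u, o(vowel)+6=u, p(cons)+12=b, h(cons)+12=t, o(vowel)+6=u, l(cons)+12=x, e(vowel)+6=k.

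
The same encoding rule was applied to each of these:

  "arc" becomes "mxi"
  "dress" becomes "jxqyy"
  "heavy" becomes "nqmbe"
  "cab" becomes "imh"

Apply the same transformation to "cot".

The shift depends on letter class: consonant r→x is +6, but vowel a→m is +12. Two shifts are in play — +12 for a/e/i/o/u, +6 for every other letter.
On cot: c(cons)+6=i, o(vowel)+12=a, t(cons)+6=z.

iaz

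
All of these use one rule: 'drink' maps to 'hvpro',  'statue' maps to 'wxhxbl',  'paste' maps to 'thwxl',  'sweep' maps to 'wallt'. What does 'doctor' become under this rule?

hvgxvv

The shift depends on letter class: consonant d→h is +4, but vowel i→p is +7. Two shifts are in play — +7 for a/e/i/o/u, +4 for every other letter.
On doctor: d(cons)+4=h, o(vowel)+7=v, c(cons)+4=g, t(cons)+4=x, o(vowel)+7=v, r(cons)+4=v.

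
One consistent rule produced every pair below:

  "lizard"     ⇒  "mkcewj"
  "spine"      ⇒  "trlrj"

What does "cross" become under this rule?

dtrwx

In lizard: l→m is +1, i→k is +2, z→c is +3, a→e is +4 — the shift increases by 1 each position. The shift increases by 1 at each position, starting from +1: 1, 2, 3, ….
For cross: c+1=d, r+2=t, o+3=r, s+4=w, s+5=x.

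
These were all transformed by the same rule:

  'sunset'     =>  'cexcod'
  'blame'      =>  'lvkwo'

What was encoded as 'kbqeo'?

argue

It's a constant shift of +10 (ROT10).
Decoding kbqeo: k−10=a, b−10=r, q−10=g, e−10=u, o−10=e.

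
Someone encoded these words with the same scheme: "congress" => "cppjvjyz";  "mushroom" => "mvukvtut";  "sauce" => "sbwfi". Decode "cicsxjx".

chapter

In congress: c→c is +0, o→p is +1, n→p is +2, g→j is +3 — the shift increases by 1 each position. Letter i (0-indexed) is shifted by i+0, so successive shifts are 0, 1, 2, ….
Decoding cicsxjx: c−0=c, i−1=h, c−2=a, s−3=p, x−4=t, j−5=e, x−6=r.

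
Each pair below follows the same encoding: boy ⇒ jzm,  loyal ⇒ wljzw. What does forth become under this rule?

seczq

The output letters match the input read backwards, each shifted +11: boy reversed is yob. Two steps: reverse the string, then apply a Caesar shift of +11.
Applying it to forth: reverse → htrof; then shift: h+11=s, t+11=e, r+11=c, o+11=z, f+11=q.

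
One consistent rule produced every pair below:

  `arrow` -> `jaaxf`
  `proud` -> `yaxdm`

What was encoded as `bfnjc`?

Compare letters: a→j is +9, r→a is +9, r→a is +9 — a constant shift. Every letter moves 9 places later in the alphabet, wrapping around z→a.
Reversing it on bfnjc: b−9=s, f−9=w, n−9=e, j−9=a, c−9=t.

sweat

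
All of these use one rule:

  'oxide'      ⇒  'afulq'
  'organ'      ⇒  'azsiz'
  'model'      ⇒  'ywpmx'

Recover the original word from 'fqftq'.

title

Shifts by position in oxide: pos 0: o→a (+12), pos 1: x→f (+8), pos 2: i→u (+12), pos 3: d→l (+8) — repeating every 2. A repeating key of period 2 is used — shifts +12, +8 over and over.
Reversing it on fqftq: f−12=t, q−8=i, f−12=t, t−8=l, q−12=e.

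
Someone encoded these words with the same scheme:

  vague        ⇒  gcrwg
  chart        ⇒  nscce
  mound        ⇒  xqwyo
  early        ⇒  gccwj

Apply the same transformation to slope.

dwqag

The shift depends on letter class: consonant v→g is +11, but vowel a→c is +2. Vowels shift forward by 2 and consonants shift forward by 11.
On slope: s(cons)+11=d, l(cons)+11=w, o(vowel)+2=q, p(cons)+11=a, e(vowel)+2=g.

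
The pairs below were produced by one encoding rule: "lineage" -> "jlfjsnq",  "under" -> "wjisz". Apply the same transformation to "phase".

jxfmu

The word is reversed, then every letter is shifted forward by 5.
For phase: reverse → esahp; then shift: e+5=j, s+5=x, a+5=f, h+5=m, p+5=u.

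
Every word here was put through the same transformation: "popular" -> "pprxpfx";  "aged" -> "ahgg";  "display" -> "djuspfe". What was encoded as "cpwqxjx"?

counter

The shift increases by 1 at each position, starting from +0: 0, 1, 2, ….
Decoding cpwqxjx: c−0=c, p−1=o, w−2=u, q−3=n, x−4=t, j−5=e, x−6=r.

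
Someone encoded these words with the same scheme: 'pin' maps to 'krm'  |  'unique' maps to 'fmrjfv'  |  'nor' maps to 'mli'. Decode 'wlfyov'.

Letters are reflected about the middle of the alphabet (position → 25−position): Atbash.
Decoding wlfyov: w↔d, l↔o, f↔u, y↔b, o↔l, v↔e.

double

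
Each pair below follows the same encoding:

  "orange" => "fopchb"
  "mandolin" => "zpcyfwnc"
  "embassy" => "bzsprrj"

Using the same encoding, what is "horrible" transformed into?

kfoonswb

Each letter's alphabet position (a=0..z=25) is mapped through 3·x+15 mod 26 — an affine cipher.
Applying it to horrible: h(7)→3·7+15≡10=k; o(14)→3·14+15≡5=f; r(17)→3·17+15≡14=o; r(17)→3·17+15≡14=o; i(8)→3·8+15≡13=n; b(1)→3·1+15≡18=s; l(11)→3·11+15≡22=w; e(4)→3·4+15≡1=b (all mod 26).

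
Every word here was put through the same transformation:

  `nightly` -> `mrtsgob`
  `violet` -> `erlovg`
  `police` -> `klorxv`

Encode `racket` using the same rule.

Each pair mirrors across the alphabet (n↔m, i↔r, g↔t): positions sum to 25. Letters are reflected about the middle of the alphabet (position → 25−position): Atbash.
Applying it to racket: r↔i, a↔z, c↔x, k↔p, e↔v, t↔g.

izxpvg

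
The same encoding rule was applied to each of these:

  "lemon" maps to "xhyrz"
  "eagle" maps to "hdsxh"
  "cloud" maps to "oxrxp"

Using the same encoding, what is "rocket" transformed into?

The shift depends on letter class: consonant l→x is +12, but vowel e→h is +3. Vowels shift forward by 3 and consonants shift forward by 12.
On rocket: r(cons)+12=d, o(vowel)+3=r, c(cons)+12=o, k(cons)+12=w, e(vowel)+3=h, t(cons)+12=f.

drowhf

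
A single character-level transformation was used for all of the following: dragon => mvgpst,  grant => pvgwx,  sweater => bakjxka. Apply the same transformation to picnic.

The shifts repeat in a cycle of length 3: positions 0,1,… shift by +9, +4, +6, then the pattern repeats.
On picnic: p+9=y, i+4=m, c+6=i, n+9=w, i+4=m, c+6=i.

ymiwmi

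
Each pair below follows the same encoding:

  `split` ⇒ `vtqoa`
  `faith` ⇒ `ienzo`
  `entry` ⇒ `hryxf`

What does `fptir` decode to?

In split: s→v is +3, p→t is +4, l→q is +5, i→o is +6 — the shift increases by 1 each position. The shift increases by 1 at each position, starting from +3: 3, 4, 5, ….
Reversing it on fptir: f−3=c, p−4=l, t−5=o, i−6=c, r−7=k.

clock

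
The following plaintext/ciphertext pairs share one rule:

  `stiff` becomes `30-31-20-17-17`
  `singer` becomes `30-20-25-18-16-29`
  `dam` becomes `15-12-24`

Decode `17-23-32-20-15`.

s is letter #19 and maps to 30: an offset of 11. The number is (letter's place in the alphabet, a=1) + 11.
Reversing it on 17-23-32-20-15: 17→(17−11)÷1=6=f, 23→(23−11)÷1=12=l, 32→(32−11)÷1=21=u, 20→(20−11)÷1=9=i, 15→(15−11)÷1=4=d.

fluid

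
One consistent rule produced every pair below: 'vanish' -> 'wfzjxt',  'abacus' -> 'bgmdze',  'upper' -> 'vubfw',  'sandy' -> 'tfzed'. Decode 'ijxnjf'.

Shifts by position in vanish: pos 0: v→w (+1), pos 1: a→f (+5), pos 2: n→z (+12), pos 3: i→j (+1), pos 4: s→x (+5), pos 5: h→t (+12) — repeating every 3. The shifts repeat in a cycle of length 3: positions 0,1,… shift by +1, +5, +12, then the pattern repeats.
Undoing it on ijxnjf: i−1=h, j−5=e, x−12=l, n−1=m, j−5=e, f−12=t.

helmet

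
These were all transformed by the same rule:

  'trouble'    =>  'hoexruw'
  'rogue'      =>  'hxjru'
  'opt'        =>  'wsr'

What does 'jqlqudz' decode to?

warning

The output letters match the input read backwards, each shifted +3: trouble reversed is elbuort. Two steps: reverse the string, then apply a Caesar shift of +3.
Decoding jqlqudz: shift back: j−3=g, q−3=n, l−3=i, q−3=n, u−3=r, d−3=a, z−3=w → gninraw; then reverse → warning.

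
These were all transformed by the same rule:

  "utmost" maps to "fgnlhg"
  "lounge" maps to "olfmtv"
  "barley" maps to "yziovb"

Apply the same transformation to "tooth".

gllgs

Each pair mirrors across the alphabet (u↔f, t↔g, m↔n): positions sum to 25. This is the alphabet-reversal cipher (Atbash): a becomes z, b becomes y, etc.
Applying it to tooth: t↔g, o↔l, o↔l, t↔g, h↔s.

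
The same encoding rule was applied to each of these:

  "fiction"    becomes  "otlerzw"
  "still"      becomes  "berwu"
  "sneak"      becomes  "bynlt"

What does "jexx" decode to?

Shifts by position in fiction: pos 0: f→o (+9), pos 1: i→t (+11), pos 2: c→l (+9), pos 3: t→e (+11) — repeating every 2. It's a Vigenère-style cipher with numeric key [9,11]: position i shifts by key[i mod 2].
Undoing it on jexx: j−9=a, e−11=t, x−9=o, x−11=m.

atom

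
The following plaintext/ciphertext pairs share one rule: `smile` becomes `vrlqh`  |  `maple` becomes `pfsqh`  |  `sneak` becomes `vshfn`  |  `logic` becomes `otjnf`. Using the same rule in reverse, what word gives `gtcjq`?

dozen

Shifts by position in smile: pos 0: s→v (+3), pos 1: m→r (+5), pos 2: i→l (+3), pos 3: l→q (+5) — repeating every 2. It's a Vigenère-style cipher with numeric key [3,5]: position i shifts by key[i mod 2].
Undoing it on gtcjq: g−3=d, t−5=o, c−3=z, j−5=e, q−3=n.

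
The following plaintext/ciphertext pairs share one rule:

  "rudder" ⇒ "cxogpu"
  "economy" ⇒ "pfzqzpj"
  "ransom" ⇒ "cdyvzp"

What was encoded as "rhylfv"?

genius

A repeating key of period 2 is used — shifts +11, +3 over and over.
Undoing it on rhylfv: r−11=g, h−3=e, y−11=n, l−3=i, f−11=u, v−3=s.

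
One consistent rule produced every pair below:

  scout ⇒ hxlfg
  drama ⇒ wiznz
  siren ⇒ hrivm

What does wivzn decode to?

dream

This is the alphabet-reversal cipher (Atbash): a becomes z, b becomes y, etc.
Decoding wivzn: w↔d, i↔r, v↔e, z↔a, n↔m.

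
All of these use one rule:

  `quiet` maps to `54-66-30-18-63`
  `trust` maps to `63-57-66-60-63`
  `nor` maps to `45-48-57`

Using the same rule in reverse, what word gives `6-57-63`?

q(#17)→54 and u(#21)→66: differences scale by 3, so n = 3·pos + 3. Each letter becomes 3×(its alphabet position, a=1..z=26) + 3.
Reversing it on 6-57-63: 6→(6−3)÷3=1=a, 57→(57−3)÷3=18=r, 63→(63−3)÷3=20=t.

art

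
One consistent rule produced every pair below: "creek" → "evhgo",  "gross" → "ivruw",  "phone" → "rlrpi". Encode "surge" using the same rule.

uyuii

A repeating key of period 3 is used — shifts +2, +4, +3 over and over.
For surge: s+2=u, u+4=y, r+3=u, g+2=i, e+4=i.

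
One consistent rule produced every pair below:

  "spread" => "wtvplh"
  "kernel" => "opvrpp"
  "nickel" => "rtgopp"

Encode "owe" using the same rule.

The shift depends on letter class: consonant s→w is +4, but vowel e→p is +11. The rule splits by letter class: vowels +11, consonants +4.
On owe: o(vowel)+11=z, w(cons)+4=a, e(vowel)+11=p.

zap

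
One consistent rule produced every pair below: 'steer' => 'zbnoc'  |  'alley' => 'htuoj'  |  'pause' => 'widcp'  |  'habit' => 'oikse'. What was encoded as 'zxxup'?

spoke

Each letter shifts forward by (position + 7), i.e. 7, 8, 9, … — the shift grows by one for each successive letter.
Decoding zxxup: z−7=s, x−8=p, x−9=o, u−10=k, p−11=e.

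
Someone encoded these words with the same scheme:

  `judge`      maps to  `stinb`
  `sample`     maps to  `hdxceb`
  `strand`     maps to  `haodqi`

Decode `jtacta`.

output

j(9)→s(18) and u(20)→t(19) fit y≡19x+3 (mod 26); the inverse of 19 mod 26 is 11. Each letter's alphabet position (a=0..z=25) is mapped through 19·x+3 mod 26 — an affine cipher.
Undoing it on jtacta: j(9)→11·(9−3)≡14=o; t(19)→11·(19−3)≡20=u; a(0)→11·(0−3)≡19=t; c(2)→11·(2−3)≡15=p; t(19)→11·(19−3)≡20=u; a(0)→11·(0−3)≡19=t (all mod 26).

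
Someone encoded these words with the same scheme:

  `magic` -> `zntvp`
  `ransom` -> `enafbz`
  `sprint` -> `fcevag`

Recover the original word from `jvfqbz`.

Every letter moves 13 places later in the alphabet, wrapping around z→a.
Decoding jvfqbz: j−13=w, v−13=i, f−13=s, q−13=d, b−13=o, z−13=m.

wisdom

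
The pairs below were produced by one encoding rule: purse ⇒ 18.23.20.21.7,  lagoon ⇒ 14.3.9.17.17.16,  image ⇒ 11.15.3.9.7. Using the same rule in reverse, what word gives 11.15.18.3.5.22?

p is letter #16 and maps to 18: an offset of 2. The number is (letter's place in the alphabet, a=1) + 2.
Decoding 11.15.18.3.5.22: 11→(11−2)÷1=9=i, 15→(15−2)÷1=13=m, 18→(18−2)÷1=16=p, 3→(3−2)÷1=1=a, 5→(5−2)÷1=3=c, 22→(22−2)÷1=20=t.

impact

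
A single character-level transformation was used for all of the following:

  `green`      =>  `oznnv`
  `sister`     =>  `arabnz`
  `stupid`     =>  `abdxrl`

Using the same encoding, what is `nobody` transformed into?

The shift depends on letter class: consonant g→o is +8, but vowel e→n is +9. Two shifts are in play — +9 for a/e/i/o/u, +8 for every other letter.
For nobody: n(cons)+8=v, o(vowel)+9=x, b(cons)+8=j, o(vowel)+9=x, d(cons)+8=l, y(cons)+8=g.

vxjxlg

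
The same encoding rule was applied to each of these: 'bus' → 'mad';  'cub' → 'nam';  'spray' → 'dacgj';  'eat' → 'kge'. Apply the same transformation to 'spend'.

dakyo

The shift depends on letter class: consonant b→m is +11, but vowel u→a is +6. Two shifts are in play — +6 for a/e/i/o/u, +11 for every other letter.
On spend: s(cons)+11=d, p(cons)+11=a, e(vowel)+6=k, n(cons)+11=y, d(cons)+11=o.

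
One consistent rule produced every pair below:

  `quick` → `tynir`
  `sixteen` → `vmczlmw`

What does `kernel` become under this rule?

In quick: q→t is +3, u→y is +4, i→n is +5, c→i is +6 — the shift increases by 1 each position. Letter i (0-indexed) is shifted by i+3, so successive shifts are 3, 4, 5, ….
On kernel: k+3=n, e+4=i, r+5=w, n+6=t, e+7=l, l+8=t.

niwtlt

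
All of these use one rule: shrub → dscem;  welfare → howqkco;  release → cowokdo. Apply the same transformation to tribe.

ecsmo

Vowels shift forward by 10 and consonants shift forward by 11.
For tribe: t(cons)+11=e, r(cons)+11=c, i(vowel)+10=s, b(cons)+11=m, e(vowel)+10=o.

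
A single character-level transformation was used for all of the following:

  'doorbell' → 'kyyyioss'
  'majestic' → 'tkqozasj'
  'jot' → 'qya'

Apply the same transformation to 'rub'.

The shift depends on letter class: consonant d→k is +7, but vowel o→y is +10. Two shifts are in play — +10 for a/e/i/o/u, +7 for every other letter.
Applying it to rub: r(cons)+7=y, u(vowel)+10=e, b(cons)+7=i.

yei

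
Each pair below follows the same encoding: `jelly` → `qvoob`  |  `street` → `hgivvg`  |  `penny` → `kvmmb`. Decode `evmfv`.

venue

Each pair mirrors across the alphabet (j↔q, e↔v, l↔o): positions sum to 25. Letters are reflected about the middle of the alphabet (position → 25−position): Atbash.
Decoding evmfv: e↔v, v↔e, m↔n, f↔u, v↔e.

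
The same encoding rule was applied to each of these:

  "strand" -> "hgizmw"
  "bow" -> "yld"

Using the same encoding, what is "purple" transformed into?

kfikov

Each pair mirrors across the alphabet (s↔h, t↔g, r↔i): positions sum to 25. This is the alphabet-reversal cipher (Atbash): a becomes z, b becomes y, etc.
On purple: p↔k, u↔f, r↔i, p↔k, l↔o, e↔v.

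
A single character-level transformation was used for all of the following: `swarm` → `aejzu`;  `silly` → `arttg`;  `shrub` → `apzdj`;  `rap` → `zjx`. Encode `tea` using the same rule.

The shift depends on letter class: consonant s→a is +8, but vowel a→j is +9. Two shifts are in play — +9 for a/e/i/o/u, +8 for every other letter.
Applying it to tea: t(cons)+8=b, e(vowel)+9=n, a(vowel)+9=j.

bnj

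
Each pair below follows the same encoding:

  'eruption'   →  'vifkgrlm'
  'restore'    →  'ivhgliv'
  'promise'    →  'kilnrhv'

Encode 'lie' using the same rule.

orv

Each pair mirrors across the alphabet (e↔v, r↔i, u↔f): positions sum to 25. This is the alphabet-reversal cipher (Atbash): a becomes z, b becomes y, etc.
Applying it to lie: l↔o, i↔r, e↔v.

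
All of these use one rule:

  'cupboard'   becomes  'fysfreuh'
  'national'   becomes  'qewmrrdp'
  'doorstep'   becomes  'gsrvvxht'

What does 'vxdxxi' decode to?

Shifts by position in cupboard: pos 0: c→f (+3), pos 1: u→y (+4), pos 2: p→s (+3), pos 3: b→f (+4) — repeating every 2. A repeating key of period 2 is used — shifts +3, +4 over and over.
Decoding vxdxxi: v−3=s, x−4=t, d−3=a, x−4=t, x−3=u, i−4=e.

statue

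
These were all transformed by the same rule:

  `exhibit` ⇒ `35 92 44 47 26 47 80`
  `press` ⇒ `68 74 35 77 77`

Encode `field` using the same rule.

e(#5)→35 and x(#24)→92: differences scale by 3, so n = 3·pos + 20. Each letter becomes 3×(its alphabet position, a=1..z=26) + 20.
For field: f=6→38, i=9→47, e=5→35, l=12→56, d=4→32.

38 47 35 56 32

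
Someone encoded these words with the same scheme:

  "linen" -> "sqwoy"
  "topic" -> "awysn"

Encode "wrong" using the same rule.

In linen: l→s is +7, i→q is +8, n→w is +9, e→o is +10 — the shift increases by 1 each position. Letter i (0-indexed) is shifted by i+7, so successive shifts are 7, 8, 9, ….
For wrong: w+7=d, r+8=z, o+9=x, n+10=x, g+11=r.

dzxxr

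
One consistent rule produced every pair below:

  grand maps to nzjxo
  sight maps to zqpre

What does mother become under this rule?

twcrpd

In grand: g→n is +7, r→z is +8, a→j is +9, n→x is +10 — the shift increases by 1 each position. Each letter shifts forward by (position + 7), i.e. 7, 8, 9, … — the shift grows by one for each successive letter.
On mother: m+7=t, o+8=w, t+9=c, h+10=r, e+11=p, r+12=d.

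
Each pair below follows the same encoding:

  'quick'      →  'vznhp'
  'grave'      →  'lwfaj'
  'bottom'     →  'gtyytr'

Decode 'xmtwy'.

Compare letters: q→v is +5, u→z is +5, i→n is +5 — a constant shift. Every letter moves 5 places later in the alphabet, wrapping around z→a.
Decoding xmtwy: x−5=s, m−5=h, t−5=o, w−5=r, y−5=t.

short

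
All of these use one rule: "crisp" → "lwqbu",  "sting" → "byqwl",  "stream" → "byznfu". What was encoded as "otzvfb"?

format

A repeating key of period 3 is used — shifts +9, +5, +8 over and over.
Undoing it on otzvfb: o−9=f, t−5=o, z−8=r, v−9=m, f−5=a, b−8=t.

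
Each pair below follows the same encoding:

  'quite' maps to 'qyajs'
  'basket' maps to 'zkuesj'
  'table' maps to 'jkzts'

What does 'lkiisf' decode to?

hammer

q(16)→q(16) and u(20)→y(24) fit y≡15x+10 (mod 26); the inverse of 15 mod 26 is 7. Each letter's alphabet position (a=0..z=25) is mapped through 15·x+10 mod 26 — an affine cipher.
Decoding lkiisf: l(11)→7·(11−10)≡7=h; k(10)→7·(10−10)≡0=a; i(8)→7·(8−10)≡12=m; i(8)→7·(8−10)≡12=m; s(18)→7·(18−10)≡4=e; f(5)→7·(5−10)≡17=r (all mod 26).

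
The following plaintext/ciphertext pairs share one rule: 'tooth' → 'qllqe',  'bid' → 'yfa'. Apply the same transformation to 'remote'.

Compare letters: t→q is +23, o→l is +23, o→l is +23 — a constant shift. It's a constant shift of +23 (ROT23).
On remote: r+23=o, e+23=b, m+23=j, o+23=l, t+23=q, e+23=b.

objlqb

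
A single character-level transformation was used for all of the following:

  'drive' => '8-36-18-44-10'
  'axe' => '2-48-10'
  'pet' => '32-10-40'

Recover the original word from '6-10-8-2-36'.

cedar

d(#4)→8 and r(#18)→36: differences scale by 2, so n = 2·pos + 0. With a=1..z=26, the number is 2·pos.
Decoding 6-10-8-2-36: 6→(6−0)÷2=3=c, 10→(10−0)÷2=5=e, 8→(8−0)÷2=4=d, 2→(2−0)÷2=1=a, 36→(36−0)÷2=18=r.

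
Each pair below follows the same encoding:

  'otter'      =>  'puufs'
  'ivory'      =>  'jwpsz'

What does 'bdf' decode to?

Compare letters: o→p is +1, t→u is +1, t→u is +1 — a constant shift. Each letter is shifted forward by 1 in the alphabet (a Caesar shift of +1).
Decoding bdf: b−1=a, d−1=c, f−1=e.

ace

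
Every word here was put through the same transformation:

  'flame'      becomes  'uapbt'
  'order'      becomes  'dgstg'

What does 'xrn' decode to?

Compare letters: f→u is +15, l→a is +15, a→p is +15 — a constant shift. Every letter moves 15 places later in the alphabet, wrapping around z→a.
Reversing it on xrn: x−15=i, r−15=c, n−15=y.

icy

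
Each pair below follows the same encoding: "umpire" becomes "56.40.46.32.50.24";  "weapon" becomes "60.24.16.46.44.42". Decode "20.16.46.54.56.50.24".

u(#21)→56 and m(#13)→40: differences scale by 2, so n = 2·pos + 14. Each letter becomes 2×(its alphabet position, a=1..z=26) + 14.
Undoing it on 20.16.46.54.56.50.24: 20→(20−14)÷2=3=c, 16→(16−14)÷2=1=a, 46→(46−14)÷2=16=p, 54→(54−14)÷2=20=t, 56→(56−14)÷2=21=u, 50→(50−14)÷2=18=r, 24→(24−14)÷2=5=e.

capture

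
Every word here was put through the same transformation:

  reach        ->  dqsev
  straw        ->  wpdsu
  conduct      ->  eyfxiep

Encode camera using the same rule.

esmqds

r(17)→d(3) and e(4)→q(16) fit y≡19x+18 (mod 26); the inverse of 19 mod 26 is 11. This is an affine cipher: with a=0,…,z=25, each position x becomes (19x+18) mod 26.
Applying it to camera: c(2)→19·2+18≡4=e; a(0)→19·0+18≡18=s; m(12)→19·12+18≡12=m; e(4)→19·4+18≡16=q; r(17)→19·17+18≡3=d; a(0)→19·0+18≡18=s (all mod 26).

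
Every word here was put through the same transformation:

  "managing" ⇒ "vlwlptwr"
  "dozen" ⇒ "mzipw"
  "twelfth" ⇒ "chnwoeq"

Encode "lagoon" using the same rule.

Shifts by position in managing: pos 0: m→v (+9), pos 1: a→l (+11), pos 2: n→w (+9), pos 3: a→l (+11) — repeating every 2. The shifts repeat in a cycle of length 2: positions 0,1,… shift by +9, +11, then the pattern repeats.
For lagoon: l+9=u, a+11=l, g+9=p, o+11=z, o+9=x, n+11=y.

ulpzxy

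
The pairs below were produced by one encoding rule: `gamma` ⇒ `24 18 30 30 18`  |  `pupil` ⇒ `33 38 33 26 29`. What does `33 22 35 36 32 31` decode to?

g is letter #7 and maps to 24: an offset of 17. Letters become their 1-based position plus 17 (so a→18, b→19, …).
Decoding 33 22 35 36 32 31: 33→(33−17)÷1=16=p, 22→(22−17)÷1=5=e, 35→(35−17)÷1=18=r, 36→(36−17)÷1=19=s, 32→(32−17)÷1=15=o, 31→(31−17)÷1=14=n.

person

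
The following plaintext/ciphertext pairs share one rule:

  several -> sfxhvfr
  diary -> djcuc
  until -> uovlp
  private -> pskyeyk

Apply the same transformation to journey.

In several: s→s is +0, e→f is +1, v→x is +2, e→h is +3 — the shift increases by 1 each position. The shift increases by 1 at each position, starting from +0: 0, 1, 2, ….
For journey: j+0=j, o+1=p, u+2=w, r+3=u, n+4=r, e+5=j, y+6=e.

jpwurje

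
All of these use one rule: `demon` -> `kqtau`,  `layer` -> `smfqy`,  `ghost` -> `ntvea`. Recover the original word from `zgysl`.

Shifts by position in demon: pos 0: d→k (+7), pos 1: e→q (+12), pos 2: m→t (+7), pos 3: o→a (+12) — repeating every 2. A repeating key of period 2 is used — shifts +7, +12 over and over.
Undoing it on zgysl: z−7=s, g−12=u, y−7=r, s−12=g, l−7=e.

surge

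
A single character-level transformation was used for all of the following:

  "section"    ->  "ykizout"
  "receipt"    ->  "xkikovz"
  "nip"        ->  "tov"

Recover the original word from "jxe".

Compare letters: s→y is +6, e→k is +6, c→i is +6 — a constant shift. It's a constant shift of +6 (ROT6).
Decoding jxe: j−6=d, x−6=r, e−6=y.

dry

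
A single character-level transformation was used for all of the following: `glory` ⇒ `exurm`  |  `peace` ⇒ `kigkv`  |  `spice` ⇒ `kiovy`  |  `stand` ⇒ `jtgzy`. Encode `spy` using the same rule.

evy

The output letters match the input read backwards, each shifted +6: glory reversed is yrolg. Two steps: reverse the string, then apply a Caesar shift of +6.
On spy: reverse → yps; then shift: y+6=e, p+6=v, s+6=y.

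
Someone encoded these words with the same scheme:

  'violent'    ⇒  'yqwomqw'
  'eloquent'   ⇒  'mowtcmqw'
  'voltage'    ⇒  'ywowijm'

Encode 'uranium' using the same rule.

cuiqqcp

The shift depends on letter class: consonant v→y is +3, but vowel i→q is +8. Vowels shift forward by 8 and consonants shift forward by 3.
Applying it to uranium: u(vowel)+8=c, r(cons)+3=u, a(vowel)+8=i, n(cons)+3=q, i(vowel)+8=q, u(vowel)+8=c, m(cons)+3=p.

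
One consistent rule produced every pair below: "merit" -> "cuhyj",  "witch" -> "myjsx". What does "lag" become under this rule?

bqw

Compare letters: m→c is +16, e→u is +16, r→h is +16 — a constant shift. Each letter is shifted forward by 16 in the alphabet (a Caesar shift of +16).
On lag: l+16=b, a+16=q, g+16=w.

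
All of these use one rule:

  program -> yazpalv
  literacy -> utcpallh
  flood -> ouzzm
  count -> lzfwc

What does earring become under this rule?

plaatwp

Two shifts are in play — +11 for a/e/i/o/u, +9 for every other letter.
Applying it to earring: e(vowel)+11=p, a(vowel)+11=l, r(cons)+9=a, r(cons)+9=a, i(vowel)+11=t, n(cons)+9=w, g(cons)+9=p.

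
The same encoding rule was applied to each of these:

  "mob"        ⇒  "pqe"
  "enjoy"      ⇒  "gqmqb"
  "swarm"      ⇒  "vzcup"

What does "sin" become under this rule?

vkq

The shift depends on letter class: consonant m→p is +3, but vowel o→q is +2. Vowels shift forward by 2 and consonants shift forward by 3.
Applying it to sin: s(cons)+3=v, i(vowel)+2=k, n(cons)+3=q.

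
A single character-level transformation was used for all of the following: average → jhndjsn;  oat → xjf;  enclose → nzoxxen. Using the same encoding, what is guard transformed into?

The shift depends on letter class: consonant v→h is +12, but vowel a→j is +9. The rule splits by letter class: vowels +9, consonants +12.
On guard: g(cons)+12=s, u(vowel)+9=d, a(vowel)+9=j, r(cons)+12=d, d(cons)+12=p.

sdjdp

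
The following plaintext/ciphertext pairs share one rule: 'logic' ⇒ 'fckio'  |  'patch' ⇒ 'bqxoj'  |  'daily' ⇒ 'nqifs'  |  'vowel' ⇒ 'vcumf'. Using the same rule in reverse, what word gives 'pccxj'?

booth

l(11)→f(5) and o(14)→c(2) fit y≡25x+16 (mod 26); the inverse of 25 mod 26 is 25. Treating letters as 0–25, the rule is x ↦ 25x + 16 (mod 26).
Reversing it on pccxj: p(15)→25·(15−16)≡1=b; c(2)→25·(2−16)≡14=o; c(2)→25·(2−16)≡14=o; x(23)→25·(23−16)≡19=t; j(9)→25·(9−16)≡7=h (all mod 26).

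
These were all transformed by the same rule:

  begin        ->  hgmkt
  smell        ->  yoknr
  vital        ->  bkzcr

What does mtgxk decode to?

Shifts by position in begin: pos 0: b→h (+6), pos 1: e→g (+2), pos 2: g→m (+6), pos 3: i→k (+2) — repeating every 2. It's a Vigenère-style cipher with numeric key [6,2]: position i shifts by key[i mod 2].
Reversing it on mtgxk: m−6=g, t−2=r, g−6=a, x−2=v, k−6=e.

grave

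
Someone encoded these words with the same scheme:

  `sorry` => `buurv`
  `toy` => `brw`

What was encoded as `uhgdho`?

leader

Two steps: reverse the string, then apply a Caesar shift of +3.
Decoding uhgdho: shift back: u−3=r, h−3=e, g−3=d, d−3=a, h−3=e, o−3=l → redael; then reverse → leader.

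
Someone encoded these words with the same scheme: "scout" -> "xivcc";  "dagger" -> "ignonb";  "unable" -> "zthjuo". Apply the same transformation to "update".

zvkico

Each letter shifts forward by (position + 5), i.e. 5, 6, 7, … — the shift grows by one for each successive letter.
For update: u+5=z, p+6=v, d+7=k, a+8=i, t+9=c, e+10=o.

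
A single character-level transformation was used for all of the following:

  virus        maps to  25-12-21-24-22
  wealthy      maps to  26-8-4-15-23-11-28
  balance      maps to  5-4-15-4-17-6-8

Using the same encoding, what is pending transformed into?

v is letter #22 and maps to 25: an offset of 3. Letters become their 1-based position plus 3 (so a→4, b→5, …).
For pending: p=16→19, e=5→8, n=14→17, d=4→7, i=9→12, n=14→17, g=7→10.

19-8-17-7-12-17-10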